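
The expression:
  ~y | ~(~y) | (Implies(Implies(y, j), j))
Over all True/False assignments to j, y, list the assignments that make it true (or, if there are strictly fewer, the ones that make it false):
is always true.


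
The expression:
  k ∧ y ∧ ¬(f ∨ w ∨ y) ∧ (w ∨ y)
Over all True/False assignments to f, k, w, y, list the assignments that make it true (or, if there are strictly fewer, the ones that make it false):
is never true.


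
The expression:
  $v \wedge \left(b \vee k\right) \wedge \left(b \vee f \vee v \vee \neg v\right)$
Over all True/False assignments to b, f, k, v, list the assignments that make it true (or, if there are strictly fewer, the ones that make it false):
is true only for:
  b=False, f=False, k=True, v=True;
  b=False, f=True, k=True, v=True;
  b=True, f=False, k=False, v=True;
  b=True, f=False, k=True, v=True;
  b=True, f=True, k=False, v=True;
  b=True, f=True, k=True, v=True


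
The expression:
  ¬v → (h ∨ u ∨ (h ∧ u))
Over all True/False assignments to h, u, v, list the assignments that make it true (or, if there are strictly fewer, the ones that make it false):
is false only for:
  h=False, u=False, v=False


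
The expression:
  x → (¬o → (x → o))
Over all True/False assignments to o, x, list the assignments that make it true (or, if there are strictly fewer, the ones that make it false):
is false only for:
  o=False, x=True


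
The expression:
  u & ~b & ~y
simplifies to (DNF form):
u & ~b & ~y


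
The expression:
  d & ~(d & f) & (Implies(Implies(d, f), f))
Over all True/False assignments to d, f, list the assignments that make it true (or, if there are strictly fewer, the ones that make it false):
is true only for:
  d=True, f=False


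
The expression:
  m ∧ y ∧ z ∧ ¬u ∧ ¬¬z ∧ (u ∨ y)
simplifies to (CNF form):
m ∧ y ∧ z ∧ ¬u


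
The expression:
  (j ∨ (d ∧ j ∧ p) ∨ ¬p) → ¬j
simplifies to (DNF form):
¬j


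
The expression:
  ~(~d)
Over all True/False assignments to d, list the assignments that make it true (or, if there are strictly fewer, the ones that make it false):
is true only for:
  d=True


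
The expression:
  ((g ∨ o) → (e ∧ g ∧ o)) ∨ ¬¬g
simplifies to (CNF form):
g ∨ ¬o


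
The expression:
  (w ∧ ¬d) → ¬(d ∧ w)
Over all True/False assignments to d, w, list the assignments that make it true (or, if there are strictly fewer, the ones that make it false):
is always true.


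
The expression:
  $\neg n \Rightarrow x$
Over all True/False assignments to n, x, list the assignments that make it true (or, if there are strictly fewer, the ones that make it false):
is false only for:
  n=False, x=False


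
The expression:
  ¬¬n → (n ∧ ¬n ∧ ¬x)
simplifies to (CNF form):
¬n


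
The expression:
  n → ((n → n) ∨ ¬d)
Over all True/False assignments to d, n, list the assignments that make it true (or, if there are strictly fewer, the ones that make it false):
is always true.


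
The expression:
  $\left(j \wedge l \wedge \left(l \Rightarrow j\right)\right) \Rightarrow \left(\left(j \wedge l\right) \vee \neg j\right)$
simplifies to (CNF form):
$\text{True}$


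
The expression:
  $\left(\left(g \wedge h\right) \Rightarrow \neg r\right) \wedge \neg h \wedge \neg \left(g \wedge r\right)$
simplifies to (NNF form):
$\neg h \wedge \left(\neg g \vee \neg r\right)$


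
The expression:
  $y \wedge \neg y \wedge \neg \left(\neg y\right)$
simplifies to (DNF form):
$\text{False}$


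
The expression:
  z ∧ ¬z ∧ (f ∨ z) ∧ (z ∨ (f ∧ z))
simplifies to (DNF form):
False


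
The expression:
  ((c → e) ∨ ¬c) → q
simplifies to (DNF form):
q ∨ (c ∧ ¬e)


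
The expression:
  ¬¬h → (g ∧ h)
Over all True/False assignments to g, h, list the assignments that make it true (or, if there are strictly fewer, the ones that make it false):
is false only for:
  g=False, h=True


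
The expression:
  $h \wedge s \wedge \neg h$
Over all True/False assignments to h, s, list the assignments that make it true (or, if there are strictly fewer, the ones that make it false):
is never true.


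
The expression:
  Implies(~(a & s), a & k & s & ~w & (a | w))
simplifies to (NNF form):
a & s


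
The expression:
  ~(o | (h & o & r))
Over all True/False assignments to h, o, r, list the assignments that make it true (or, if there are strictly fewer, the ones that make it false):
is true only for:
  h=False, o=False, r=False;
  h=False, o=False, r=True;
  h=True, o=False, r=False;
  h=True, o=False, r=True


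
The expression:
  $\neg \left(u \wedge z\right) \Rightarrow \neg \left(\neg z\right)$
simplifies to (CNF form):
$z$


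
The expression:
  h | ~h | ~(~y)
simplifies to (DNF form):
True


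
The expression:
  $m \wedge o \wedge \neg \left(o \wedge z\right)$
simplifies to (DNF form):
$m \wedge o \wedge \neg z$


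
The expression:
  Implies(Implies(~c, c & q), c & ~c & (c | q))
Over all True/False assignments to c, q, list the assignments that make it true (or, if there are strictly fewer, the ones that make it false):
is true only for:
  c=False, q=False;
  c=False, q=True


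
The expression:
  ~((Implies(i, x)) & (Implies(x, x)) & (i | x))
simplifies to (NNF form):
~x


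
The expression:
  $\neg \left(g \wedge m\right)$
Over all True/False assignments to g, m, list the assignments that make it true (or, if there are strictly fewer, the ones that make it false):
is false only for:
  g=True, m=True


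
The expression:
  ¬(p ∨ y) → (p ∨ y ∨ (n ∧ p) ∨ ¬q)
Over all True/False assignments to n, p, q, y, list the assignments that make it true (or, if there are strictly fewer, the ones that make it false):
is false only for:
  n=False, p=False, q=True, y=False;
  n=True, p=False, q=True, y=False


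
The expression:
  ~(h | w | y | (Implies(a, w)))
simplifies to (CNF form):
a & ~h & ~w & ~y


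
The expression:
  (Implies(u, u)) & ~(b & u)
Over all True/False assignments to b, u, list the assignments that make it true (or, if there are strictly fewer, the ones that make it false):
is false only for:
  b=True, u=True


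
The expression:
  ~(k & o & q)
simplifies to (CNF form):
~k | ~o | ~q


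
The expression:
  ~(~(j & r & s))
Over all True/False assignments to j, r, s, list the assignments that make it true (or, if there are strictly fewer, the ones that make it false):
is true only for:
  j=True, r=True, s=True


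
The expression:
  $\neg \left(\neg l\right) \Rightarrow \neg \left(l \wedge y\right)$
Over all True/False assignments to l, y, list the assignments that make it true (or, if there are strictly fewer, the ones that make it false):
is false only for:
  l=True, y=True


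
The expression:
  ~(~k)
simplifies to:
k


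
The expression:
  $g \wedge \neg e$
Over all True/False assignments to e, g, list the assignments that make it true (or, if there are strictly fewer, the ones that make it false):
is true only for:
  e=False, g=True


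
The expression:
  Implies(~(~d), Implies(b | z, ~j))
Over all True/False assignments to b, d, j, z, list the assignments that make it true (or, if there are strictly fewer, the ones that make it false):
is false only for:
  b=False, d=True, j=True, z=True;
  b=True, d=True, j=True, z=False;
  b=True, d=True, j=True, z=True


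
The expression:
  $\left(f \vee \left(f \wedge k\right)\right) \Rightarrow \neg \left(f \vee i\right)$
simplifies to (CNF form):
$\neg f$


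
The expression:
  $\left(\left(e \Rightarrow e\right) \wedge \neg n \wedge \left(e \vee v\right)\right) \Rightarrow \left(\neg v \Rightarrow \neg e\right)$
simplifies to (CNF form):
$n \vee v \vee \neg e$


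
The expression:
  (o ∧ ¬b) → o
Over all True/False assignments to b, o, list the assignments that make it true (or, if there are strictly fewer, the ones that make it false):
is always true.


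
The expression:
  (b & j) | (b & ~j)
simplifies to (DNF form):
b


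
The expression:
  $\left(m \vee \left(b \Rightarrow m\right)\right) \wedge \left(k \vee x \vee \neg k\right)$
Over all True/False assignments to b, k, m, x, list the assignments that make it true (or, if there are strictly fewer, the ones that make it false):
is false only for:
  b=True, k=False, m=False, x=False;
  b=True, k=False, m=False, x=True;
  b=True, k=True, m=False, x=False;
  b=True, k=True, m=False, x=True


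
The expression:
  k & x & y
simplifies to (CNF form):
k & x & y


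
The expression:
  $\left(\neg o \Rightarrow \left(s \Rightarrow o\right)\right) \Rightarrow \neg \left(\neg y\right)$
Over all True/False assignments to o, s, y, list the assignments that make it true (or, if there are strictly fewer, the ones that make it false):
is false only for:
  o=False, s=False, y=False;
  o=True, s=False, y=False;
  o=True, s=True, y=False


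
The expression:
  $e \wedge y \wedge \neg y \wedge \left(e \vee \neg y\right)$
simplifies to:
$\text{False}$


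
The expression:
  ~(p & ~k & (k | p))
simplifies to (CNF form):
k | ~p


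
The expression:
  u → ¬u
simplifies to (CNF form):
¬u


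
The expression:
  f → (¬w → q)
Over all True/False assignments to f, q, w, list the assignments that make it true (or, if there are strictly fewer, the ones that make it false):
is false only for:
  f=True, q=False, w=False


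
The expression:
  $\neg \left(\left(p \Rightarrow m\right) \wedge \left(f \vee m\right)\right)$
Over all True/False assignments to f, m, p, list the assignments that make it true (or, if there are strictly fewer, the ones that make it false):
is true only for:
  f=False, m=False, p=False;
  f=False, m=False, p=True;
  f=True, m=False, p=True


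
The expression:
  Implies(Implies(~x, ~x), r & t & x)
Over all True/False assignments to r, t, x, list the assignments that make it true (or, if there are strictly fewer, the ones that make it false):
is true only for:
  r=True, t=True, x=True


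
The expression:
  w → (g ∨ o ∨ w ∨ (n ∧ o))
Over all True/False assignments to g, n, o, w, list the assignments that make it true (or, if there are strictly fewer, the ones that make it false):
is always true.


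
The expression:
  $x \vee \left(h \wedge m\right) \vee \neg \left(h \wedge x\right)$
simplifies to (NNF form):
$\text{True}$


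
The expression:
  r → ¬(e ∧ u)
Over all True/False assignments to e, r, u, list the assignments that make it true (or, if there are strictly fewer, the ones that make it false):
is false only for:
  e=True, r=True, u=True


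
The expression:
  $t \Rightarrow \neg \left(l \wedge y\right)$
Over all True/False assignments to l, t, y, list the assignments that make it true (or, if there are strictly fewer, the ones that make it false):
is false only for:
  l=True, t=True, y=True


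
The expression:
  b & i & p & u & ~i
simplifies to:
False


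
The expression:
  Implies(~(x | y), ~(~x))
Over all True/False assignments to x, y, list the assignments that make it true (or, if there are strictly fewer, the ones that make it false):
is false only for:
  x=False, y=False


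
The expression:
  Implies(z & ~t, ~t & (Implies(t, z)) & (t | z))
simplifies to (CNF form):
True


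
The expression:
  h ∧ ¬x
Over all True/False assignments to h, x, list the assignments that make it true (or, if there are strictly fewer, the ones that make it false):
is true only for:
  h=True, x=False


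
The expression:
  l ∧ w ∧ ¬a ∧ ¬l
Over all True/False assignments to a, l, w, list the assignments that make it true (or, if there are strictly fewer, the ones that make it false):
is never true.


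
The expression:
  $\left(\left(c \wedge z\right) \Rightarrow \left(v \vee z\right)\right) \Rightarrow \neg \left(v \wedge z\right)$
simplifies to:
$\neg v \vee \neg z$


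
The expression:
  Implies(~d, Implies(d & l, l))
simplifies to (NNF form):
True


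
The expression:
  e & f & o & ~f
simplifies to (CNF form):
False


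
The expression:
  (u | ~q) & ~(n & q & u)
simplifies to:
~q | (u & ~n)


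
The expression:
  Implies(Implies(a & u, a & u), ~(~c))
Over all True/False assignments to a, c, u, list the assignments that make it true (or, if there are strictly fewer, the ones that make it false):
is true only for:
  a=False, c=True, u=False;
  a=False, c=True, u=True;
  a=True, c=True, u=False;
  a=True, c=True, u=True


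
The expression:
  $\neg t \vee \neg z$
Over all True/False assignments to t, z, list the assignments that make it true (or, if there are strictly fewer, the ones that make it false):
is false only for:
  t=True, z=True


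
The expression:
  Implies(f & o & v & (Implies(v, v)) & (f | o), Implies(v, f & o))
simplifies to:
True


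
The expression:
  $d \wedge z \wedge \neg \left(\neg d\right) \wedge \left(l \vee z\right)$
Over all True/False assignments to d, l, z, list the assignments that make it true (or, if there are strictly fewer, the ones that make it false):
is true only for:
  d=True, l=False, z=True;
  d=True, l=True, z=True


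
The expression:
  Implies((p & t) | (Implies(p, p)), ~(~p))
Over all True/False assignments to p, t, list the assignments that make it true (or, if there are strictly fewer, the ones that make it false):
is true only for:
  p=True, t=False;
  p=True, t=True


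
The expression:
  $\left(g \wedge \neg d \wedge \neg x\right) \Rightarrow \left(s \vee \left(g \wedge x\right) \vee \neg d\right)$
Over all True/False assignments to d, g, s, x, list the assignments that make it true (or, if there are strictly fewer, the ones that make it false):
is always true.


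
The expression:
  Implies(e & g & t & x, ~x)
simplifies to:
~e | ~g | ~t | ~x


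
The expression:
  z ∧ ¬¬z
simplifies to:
z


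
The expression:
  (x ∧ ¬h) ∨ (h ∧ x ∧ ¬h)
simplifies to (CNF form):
x ∧ ¬h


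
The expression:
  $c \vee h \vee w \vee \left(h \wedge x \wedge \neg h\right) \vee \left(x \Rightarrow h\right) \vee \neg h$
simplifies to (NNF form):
$\text{True}$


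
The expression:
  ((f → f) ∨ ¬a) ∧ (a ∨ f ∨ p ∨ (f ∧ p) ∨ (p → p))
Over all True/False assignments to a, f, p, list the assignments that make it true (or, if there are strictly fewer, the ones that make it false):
is always true.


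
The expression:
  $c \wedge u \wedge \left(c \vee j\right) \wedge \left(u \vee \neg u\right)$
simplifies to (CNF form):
$c \wedge u$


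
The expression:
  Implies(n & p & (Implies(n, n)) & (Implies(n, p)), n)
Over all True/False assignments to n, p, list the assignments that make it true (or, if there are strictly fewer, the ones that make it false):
is always true.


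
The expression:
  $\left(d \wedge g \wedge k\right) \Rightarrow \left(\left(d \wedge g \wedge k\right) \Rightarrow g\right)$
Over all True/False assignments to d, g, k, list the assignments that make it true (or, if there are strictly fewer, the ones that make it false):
is always true.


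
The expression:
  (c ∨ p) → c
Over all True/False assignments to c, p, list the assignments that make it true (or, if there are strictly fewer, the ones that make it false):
is false only for:
  c=False, p=True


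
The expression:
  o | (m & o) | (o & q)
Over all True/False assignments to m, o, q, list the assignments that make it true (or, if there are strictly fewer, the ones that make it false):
is true only for:
  m=False, o=True, q=False;
  m=False, o=True, q=True;
  m=True, o=True, q=False;
  m=True, o=True, q=True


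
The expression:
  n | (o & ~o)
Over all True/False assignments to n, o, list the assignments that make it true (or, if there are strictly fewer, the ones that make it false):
is true only for:
  n=True, o=False;
  n=True, o=True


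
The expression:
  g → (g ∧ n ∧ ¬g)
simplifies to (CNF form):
¬g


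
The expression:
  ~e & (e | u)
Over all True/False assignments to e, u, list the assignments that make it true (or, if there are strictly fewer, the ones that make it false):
is true only for:
  e=False, u=True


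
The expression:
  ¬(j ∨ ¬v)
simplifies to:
v ∧ ¬j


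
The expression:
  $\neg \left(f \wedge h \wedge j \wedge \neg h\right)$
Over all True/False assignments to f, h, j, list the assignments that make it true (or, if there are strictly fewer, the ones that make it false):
is always true.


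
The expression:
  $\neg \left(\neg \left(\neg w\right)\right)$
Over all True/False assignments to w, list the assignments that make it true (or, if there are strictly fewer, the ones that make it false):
is true only for:
  w=False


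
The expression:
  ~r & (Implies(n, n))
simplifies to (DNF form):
~r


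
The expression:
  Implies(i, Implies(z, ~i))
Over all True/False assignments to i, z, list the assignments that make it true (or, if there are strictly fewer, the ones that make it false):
is false only for:
  i=True, z=True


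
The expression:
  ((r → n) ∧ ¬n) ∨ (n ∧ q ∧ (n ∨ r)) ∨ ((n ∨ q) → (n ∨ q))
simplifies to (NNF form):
True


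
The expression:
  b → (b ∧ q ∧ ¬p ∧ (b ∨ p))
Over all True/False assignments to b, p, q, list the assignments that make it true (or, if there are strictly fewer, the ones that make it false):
is false only for:
  b=True, p=False, q=False;
  b=True, p=True, q=False;
  b=True, p=True, q=True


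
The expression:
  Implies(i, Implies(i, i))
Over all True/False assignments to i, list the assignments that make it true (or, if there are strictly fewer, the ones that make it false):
is always true.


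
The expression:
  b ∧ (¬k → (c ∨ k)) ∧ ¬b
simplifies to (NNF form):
False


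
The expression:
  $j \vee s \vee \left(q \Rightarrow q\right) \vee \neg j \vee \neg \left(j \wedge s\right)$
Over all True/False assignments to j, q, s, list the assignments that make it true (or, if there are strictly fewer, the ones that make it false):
is always true.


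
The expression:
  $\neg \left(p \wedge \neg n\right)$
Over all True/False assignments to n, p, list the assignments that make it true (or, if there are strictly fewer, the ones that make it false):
is false only for:
  n=False, p=True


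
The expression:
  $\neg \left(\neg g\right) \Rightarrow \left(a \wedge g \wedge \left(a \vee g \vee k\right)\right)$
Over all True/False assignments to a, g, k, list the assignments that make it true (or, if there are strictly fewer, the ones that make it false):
is false only for:
  a=False, g=True, k=False;
  a=False, g=True, k=True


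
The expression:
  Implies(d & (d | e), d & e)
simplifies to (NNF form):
e | ~d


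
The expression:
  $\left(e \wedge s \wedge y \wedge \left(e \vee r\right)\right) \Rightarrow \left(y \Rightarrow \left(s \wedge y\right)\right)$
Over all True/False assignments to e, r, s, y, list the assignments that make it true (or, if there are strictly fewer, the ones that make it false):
is always true.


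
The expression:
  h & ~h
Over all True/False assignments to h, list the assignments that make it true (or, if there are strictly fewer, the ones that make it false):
is never true.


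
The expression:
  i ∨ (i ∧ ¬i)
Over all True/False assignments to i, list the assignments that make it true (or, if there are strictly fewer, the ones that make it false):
is true only for:
  i=True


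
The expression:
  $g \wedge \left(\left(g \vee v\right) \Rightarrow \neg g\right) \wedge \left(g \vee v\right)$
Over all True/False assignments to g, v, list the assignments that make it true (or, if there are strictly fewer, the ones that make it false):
is never true.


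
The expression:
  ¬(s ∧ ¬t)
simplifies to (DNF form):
t ∨ ¬s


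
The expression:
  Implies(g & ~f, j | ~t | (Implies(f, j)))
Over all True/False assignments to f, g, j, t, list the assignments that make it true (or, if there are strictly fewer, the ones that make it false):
is always true.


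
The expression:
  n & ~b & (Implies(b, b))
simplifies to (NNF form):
n & ~b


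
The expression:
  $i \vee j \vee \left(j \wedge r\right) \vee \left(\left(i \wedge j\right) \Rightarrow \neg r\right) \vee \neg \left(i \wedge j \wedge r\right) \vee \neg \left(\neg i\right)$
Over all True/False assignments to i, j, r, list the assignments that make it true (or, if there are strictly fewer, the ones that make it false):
is always true.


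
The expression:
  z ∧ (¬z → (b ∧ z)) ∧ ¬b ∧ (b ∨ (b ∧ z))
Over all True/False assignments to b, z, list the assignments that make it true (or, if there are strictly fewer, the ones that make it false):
is never true.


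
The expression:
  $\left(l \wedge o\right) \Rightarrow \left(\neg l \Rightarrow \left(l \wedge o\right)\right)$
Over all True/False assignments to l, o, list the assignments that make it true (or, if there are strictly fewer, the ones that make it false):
is always true.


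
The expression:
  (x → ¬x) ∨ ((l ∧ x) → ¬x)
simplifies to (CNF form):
¬l ∨ ¬x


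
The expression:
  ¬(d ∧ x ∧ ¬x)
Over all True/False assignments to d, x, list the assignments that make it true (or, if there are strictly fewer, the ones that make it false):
is always true.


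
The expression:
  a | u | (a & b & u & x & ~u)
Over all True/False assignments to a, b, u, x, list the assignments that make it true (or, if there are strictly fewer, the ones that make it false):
is false only for:
  a=False, b=False, u=False, x=False;
  a=False, b=False, u=False, x=True;
  a=False, b=True, u=False, x=False;
  a=False, b=True, u=False, x=True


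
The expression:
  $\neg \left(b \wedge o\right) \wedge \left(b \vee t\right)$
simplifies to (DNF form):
$\left(b \wedge \neg o\right) \vee \left(t \wedge \neg b\right)$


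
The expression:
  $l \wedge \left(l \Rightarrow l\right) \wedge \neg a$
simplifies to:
$l \wedge \neg a$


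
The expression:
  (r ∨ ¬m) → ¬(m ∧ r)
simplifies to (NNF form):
¬m ∨ ¬r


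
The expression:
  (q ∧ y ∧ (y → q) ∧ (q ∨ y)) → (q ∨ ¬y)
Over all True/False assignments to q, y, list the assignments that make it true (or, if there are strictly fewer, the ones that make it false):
is always true.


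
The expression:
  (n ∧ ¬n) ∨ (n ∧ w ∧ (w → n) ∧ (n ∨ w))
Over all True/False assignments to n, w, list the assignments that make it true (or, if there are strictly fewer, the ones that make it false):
is true only for:
  n=True, w=True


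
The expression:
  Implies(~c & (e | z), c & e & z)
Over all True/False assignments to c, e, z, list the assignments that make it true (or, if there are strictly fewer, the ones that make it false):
is false only for:
  c=False, e=False, z=True;
  c=False, e=True, z=False;
  c=False, e=True, z=True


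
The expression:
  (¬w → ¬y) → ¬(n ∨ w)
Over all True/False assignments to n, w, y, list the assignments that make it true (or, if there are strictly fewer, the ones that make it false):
is true only for:
  n=False, w=False, y=False;
  n=False, w=False, y=True;
  n=True, w=False, y=True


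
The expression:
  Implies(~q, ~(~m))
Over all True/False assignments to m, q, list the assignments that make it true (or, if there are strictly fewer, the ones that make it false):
is false only for:
  m=False, q=False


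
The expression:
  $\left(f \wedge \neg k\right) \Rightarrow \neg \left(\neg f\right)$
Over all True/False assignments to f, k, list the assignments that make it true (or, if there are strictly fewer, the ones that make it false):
is always true.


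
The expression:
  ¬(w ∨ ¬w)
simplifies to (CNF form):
False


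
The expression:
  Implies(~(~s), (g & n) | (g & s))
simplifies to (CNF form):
g | ~s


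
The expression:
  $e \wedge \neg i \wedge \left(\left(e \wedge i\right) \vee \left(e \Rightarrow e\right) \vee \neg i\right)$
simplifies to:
$e \wedge \neg i$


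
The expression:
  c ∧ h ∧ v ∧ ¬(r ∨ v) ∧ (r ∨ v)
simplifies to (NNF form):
False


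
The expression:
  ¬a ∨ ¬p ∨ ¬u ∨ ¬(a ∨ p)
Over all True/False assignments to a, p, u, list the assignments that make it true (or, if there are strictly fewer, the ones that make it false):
is false only for:
  a=True, p=True, u=True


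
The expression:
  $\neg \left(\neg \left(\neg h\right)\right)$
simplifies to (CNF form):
$\neg h$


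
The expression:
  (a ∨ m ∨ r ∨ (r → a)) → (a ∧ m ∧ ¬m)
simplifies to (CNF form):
False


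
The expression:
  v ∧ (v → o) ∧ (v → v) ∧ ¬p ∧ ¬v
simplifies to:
False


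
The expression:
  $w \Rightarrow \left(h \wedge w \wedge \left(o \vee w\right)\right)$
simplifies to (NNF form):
$h \vee \neg w$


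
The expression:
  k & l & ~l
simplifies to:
False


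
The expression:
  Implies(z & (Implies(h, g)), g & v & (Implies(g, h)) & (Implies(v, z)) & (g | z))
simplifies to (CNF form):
(h | ~z) & (v | ~g | ~z)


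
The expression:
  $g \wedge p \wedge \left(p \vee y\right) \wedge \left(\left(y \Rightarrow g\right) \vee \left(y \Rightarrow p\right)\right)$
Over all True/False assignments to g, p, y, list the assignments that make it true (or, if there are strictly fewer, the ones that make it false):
is true only for:
  g=True, p=True, y=False;
  g=True, p=True, y=True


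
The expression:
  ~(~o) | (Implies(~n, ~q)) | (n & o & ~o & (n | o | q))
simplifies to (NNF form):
n | o | ~q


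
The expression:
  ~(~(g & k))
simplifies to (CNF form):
g & k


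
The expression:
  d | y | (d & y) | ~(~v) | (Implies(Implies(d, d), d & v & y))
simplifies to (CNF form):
d | v | y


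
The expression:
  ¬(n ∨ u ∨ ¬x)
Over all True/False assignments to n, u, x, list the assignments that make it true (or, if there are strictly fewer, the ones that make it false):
is true only for:
  n=False, u=False, x=True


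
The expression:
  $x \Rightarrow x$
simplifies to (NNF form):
$\text{True}$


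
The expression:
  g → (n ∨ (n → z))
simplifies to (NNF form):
True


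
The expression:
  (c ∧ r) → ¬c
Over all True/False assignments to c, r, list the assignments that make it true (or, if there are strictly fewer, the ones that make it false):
is false only for:
  c=True, r=True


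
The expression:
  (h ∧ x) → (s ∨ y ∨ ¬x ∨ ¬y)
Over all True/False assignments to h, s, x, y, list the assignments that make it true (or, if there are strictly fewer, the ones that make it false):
is always true.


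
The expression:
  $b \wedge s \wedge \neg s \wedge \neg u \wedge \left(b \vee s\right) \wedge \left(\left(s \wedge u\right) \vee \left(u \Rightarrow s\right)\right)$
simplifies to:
$\text{False}$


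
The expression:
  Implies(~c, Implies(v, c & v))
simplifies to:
c | ~v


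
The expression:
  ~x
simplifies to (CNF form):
~x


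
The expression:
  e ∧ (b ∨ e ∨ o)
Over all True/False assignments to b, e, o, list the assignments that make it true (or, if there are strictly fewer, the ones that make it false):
is true only for:
  b=False, e=True, o=False;
  b=False, e=True, o=True;
  b=True, e=True, o=False;
  b=True, e=True, o=True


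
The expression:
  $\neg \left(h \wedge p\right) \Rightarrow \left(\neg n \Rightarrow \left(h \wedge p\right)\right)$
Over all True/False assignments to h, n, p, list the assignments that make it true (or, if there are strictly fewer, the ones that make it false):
is false only for:
  h=False, n=False, p=False;
  h=False, n=False, p=True;
  h=True, n=False, p=False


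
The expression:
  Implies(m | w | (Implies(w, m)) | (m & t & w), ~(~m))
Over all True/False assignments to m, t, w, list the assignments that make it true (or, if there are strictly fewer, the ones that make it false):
is true only for:
  m=True, t=False, w=False;
  m=True, t=False, w=True;
  m=True, t=True, w=False;
  m=True, t=True, w=True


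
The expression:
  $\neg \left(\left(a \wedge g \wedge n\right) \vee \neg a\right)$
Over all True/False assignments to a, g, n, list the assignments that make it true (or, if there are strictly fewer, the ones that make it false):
is true only for:
  a=True, g=False, n=False;
  a=True, g=False, n=True;
  a=True, g=True, n=False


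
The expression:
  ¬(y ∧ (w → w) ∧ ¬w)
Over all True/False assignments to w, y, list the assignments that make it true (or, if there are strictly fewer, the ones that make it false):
is false only for:
  w=False, y=True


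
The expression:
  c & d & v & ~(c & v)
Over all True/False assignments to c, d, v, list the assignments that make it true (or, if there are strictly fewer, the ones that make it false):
is never true.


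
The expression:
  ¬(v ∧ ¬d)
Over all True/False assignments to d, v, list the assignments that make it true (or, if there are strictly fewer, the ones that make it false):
is false only for:
  d=False, v=True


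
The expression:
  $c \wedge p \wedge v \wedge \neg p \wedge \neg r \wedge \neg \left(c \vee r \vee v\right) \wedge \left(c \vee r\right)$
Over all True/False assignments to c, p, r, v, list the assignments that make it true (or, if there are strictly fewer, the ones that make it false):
is never true.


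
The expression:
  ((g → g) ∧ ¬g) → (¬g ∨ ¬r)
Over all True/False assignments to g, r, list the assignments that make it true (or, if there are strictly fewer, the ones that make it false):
is always true.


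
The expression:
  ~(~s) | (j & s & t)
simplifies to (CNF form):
s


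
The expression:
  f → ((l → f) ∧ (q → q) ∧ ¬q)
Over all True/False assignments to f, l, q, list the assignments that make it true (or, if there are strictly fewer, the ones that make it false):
is false only for:
  f=True, l=False, q=True;
  f=True, l=True, q=True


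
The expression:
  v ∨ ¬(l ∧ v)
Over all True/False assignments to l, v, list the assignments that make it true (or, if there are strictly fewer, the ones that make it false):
is always true.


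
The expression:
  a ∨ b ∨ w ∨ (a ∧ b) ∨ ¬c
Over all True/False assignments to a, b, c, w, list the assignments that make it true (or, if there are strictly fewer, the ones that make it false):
is false only for:
  a=False, b=False, c=True, w=False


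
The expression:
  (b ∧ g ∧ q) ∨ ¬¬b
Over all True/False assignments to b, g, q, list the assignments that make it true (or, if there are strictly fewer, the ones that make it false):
is true only for:
  b=True, g=False, q=False;
  b=True, g=False, q=True;
  b=True, g=True, q=False;
  b=True, g=True, q=True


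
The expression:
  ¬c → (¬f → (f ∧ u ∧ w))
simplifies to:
c ∨ f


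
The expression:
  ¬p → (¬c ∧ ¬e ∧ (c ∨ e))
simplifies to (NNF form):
p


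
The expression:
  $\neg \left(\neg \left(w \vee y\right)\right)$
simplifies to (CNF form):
$w \vee y$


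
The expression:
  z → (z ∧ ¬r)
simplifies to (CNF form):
¬r ∨ ¬z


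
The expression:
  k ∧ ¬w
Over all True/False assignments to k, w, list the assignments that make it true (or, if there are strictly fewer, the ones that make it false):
is true only for:
  k=True, w=False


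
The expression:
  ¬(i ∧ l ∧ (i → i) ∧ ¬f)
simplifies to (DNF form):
f ∨ ¬i ∨ ¬l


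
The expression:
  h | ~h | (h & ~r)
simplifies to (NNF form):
True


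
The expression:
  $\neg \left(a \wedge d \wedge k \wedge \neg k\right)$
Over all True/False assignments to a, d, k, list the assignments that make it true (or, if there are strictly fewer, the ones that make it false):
is always true.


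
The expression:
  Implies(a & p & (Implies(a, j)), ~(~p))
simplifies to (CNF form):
True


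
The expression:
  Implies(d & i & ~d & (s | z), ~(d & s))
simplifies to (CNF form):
True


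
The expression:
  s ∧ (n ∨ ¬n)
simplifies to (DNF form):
s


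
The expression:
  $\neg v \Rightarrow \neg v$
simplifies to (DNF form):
$\text{True}$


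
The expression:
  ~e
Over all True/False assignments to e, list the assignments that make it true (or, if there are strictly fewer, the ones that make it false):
is true only for:
  e=False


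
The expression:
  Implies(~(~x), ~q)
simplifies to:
~q | ~x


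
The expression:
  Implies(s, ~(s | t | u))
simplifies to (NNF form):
~s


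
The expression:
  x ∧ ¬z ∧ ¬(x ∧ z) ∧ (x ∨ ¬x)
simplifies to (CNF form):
x ∧ ¬z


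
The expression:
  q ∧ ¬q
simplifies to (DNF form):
False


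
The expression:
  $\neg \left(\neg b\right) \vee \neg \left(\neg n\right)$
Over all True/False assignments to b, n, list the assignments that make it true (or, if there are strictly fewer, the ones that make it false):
is false only for:
  b=False, n=False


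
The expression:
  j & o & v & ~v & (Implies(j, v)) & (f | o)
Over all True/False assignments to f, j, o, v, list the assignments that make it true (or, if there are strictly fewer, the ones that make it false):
is never true.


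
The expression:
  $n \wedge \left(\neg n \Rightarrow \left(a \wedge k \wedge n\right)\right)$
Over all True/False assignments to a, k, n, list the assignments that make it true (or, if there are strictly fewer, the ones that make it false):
is true only for:
  a=False, k=False, n=True;
  a=False, k=True, n=True;
  a=True, k=False, n=True;
  a=True, k=True, n=True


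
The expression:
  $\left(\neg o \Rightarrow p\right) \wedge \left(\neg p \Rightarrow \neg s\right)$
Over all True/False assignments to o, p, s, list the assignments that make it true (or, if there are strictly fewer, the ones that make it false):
is false only for:
  o=False, p=False, s=False;
  o=False, p=False, s=True;
  o=True, p=False, s=True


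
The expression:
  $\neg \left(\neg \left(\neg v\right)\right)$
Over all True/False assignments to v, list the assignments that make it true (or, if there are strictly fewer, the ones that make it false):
is true only for:
  v=False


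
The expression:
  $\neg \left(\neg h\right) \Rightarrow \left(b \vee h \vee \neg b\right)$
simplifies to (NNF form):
$\text{True}$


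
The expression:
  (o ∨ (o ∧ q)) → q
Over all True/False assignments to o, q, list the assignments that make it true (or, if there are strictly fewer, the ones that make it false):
is false only for:
  o=True, q=False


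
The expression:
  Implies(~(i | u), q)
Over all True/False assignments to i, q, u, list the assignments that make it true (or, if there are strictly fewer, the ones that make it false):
is false only for:
  i=False, q=False, u=False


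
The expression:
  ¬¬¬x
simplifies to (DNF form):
¬x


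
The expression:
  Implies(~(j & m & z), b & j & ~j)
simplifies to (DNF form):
j & m & z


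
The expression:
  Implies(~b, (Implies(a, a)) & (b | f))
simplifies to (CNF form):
b | f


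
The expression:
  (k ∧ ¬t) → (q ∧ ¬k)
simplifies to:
t ∨ ¬k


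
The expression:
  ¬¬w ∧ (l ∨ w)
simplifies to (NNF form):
w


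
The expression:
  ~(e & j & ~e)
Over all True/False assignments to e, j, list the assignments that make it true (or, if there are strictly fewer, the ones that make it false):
is always true.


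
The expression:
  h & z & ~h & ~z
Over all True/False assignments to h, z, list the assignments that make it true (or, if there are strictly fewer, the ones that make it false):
is never true.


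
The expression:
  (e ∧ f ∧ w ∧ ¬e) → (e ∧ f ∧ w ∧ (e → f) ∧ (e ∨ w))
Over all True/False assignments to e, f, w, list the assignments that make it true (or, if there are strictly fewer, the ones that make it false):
is always true.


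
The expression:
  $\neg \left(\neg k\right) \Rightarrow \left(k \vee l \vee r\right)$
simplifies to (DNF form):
$\text{True}$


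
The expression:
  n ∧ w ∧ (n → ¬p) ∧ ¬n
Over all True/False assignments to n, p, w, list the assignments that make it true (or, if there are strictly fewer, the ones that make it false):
is never true.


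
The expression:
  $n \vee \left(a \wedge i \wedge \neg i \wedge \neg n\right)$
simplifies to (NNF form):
$n$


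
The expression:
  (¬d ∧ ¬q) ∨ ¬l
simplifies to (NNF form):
(¬d ∧ ¬q) ∨ ¬l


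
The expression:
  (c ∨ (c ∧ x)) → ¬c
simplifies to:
¬c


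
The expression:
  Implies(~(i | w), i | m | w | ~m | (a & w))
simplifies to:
True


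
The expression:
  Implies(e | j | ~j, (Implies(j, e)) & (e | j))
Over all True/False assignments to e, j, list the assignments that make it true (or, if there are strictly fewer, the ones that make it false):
is true only for:
  e=True, j=False;
  e=True, j=True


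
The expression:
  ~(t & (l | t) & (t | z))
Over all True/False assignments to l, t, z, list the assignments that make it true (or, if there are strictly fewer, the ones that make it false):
is true only for:
  l=False, t=False, z=False;
  l=False, t=False, z=True;
  l=True, t=False, z=False;
  l=True, t=False, z=True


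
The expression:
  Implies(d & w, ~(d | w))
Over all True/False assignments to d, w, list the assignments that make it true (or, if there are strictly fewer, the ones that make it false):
is false only for:
  d=True, w=True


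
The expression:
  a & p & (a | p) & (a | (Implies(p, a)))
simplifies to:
a & p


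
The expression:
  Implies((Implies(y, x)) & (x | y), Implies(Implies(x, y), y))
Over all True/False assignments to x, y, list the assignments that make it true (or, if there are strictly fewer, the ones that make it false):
is always true.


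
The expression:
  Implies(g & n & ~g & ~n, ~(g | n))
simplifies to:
True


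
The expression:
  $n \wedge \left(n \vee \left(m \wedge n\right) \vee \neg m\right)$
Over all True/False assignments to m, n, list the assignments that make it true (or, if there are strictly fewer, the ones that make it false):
is true only for:
  m=False, n=True;
  m=True, n=True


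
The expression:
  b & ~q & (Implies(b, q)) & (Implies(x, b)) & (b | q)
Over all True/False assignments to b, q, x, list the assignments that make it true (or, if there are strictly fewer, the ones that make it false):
is never true.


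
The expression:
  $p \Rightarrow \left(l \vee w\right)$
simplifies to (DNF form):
$l \vee w \vee \neg p$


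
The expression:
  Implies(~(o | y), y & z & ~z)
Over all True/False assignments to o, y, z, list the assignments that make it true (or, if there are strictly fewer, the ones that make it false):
is false only for:
  o=False, y=False, z=False;
  o=False, y=False, z=True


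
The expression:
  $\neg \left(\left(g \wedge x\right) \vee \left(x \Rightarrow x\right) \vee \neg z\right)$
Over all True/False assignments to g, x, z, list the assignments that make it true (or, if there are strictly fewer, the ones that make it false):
is never true.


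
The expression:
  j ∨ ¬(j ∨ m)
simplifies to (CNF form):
j ∨ ¬m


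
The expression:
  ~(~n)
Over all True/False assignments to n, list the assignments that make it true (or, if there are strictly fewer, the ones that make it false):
is true only for:
  n=True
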